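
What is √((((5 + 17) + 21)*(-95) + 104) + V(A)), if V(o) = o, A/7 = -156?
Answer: I*√5073 ≈ 71.225*I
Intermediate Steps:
A = -1092 (A = 7*(-156) = -1092)
√((((5 + 17) + 21)*(-95) + 104) + V(A)) = √((((5 + 17) + 21)*(-95) + 104) - 1092) = √(((22 + 21)*(-95) + 104) - 1092) = √((43*(-95) + 104) - 1092) = √((-4085 + 104) - 1092) = √(-3981 - 1092) = √(-5073) = I*√5073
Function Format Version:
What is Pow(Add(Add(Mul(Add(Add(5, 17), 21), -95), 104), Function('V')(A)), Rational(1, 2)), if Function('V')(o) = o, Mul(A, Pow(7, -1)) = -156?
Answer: Mul(I, Pow(5073, Rational(1, 2))) ≈ Mul(71.225, I)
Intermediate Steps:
A = -1092 (A = Mul(7, -156) = -1092)
Pow(Add(Add(Mul(Add(Add(5, 17), 21), -95), 104), Function('V')(A)), Rational(1, 2)) = Pow(Add(Add(Mul(Add(Add(5, 17), 21), -95), 104), -1092), Rational(1, 2)) = Pow(Add(Add(Mul(Add(22, 21), -95), 104), -1092), Rational(1, 2)) = Pow(Add(Add(Mul(43, -95), 104), -1092), Rational(1, 2)) = Pow(Add(Add(-4085, 104), -1092), Rational(1, 2)) = Pow(Add(-3981, -1092), Rational(1, 2)) = Pow(-5073, Rational(1, 2)) = Mul(I, Pow(5073, Rational(1, 2)))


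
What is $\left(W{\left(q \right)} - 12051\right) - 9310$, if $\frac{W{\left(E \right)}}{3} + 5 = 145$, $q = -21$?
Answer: $-20941$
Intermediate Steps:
$W{\left(E \right)} = 420$ ($W{\left(E \right)} = -15 + 3 \cdot 145 = -15 + 435 = 420$)
$\left(W{\left(q \right)} - 12051\right) - 9310 = \left(420 - 12051\right) - 9310 = -11631 - 9310 = -20941$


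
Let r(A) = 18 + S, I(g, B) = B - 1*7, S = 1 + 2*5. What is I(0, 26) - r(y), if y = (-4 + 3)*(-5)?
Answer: -10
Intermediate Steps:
S = 11 (S = 1 + 10 = 11)
y = 5 (y = -1*(-5) = 5)
I(g, B) = -7 + B (I(g, B) = B - 7 = -7 + B)
r(A) = 29 (r(A) = 18 + 11 = 29)
I(0, 26) - r(y) = (-7 + 26) - 1*29 = 19 - 29 = -10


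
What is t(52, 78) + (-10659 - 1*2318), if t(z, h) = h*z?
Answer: -8921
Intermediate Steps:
t(52, 78) + (-10659 - 1*2318) = 78*52 + (-10659 - 1*2318) = 4056 + (-10659 - 2318) = 4056 - 12977 = -8921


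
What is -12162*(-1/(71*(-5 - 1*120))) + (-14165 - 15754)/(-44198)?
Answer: -272004951/392257250 ≈ -0.69343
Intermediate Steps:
-12162*(-1/(71*(-5 - 1*120))) + (-14165 - 15754)/(-44198) = -12162*(-1/(71*(-5 - 120))) - 29919*(-1/44198) = -12162/((-71*(-125))) + 29919/44198 = -12162/8875 + 29919/44198 = -272004951/392257250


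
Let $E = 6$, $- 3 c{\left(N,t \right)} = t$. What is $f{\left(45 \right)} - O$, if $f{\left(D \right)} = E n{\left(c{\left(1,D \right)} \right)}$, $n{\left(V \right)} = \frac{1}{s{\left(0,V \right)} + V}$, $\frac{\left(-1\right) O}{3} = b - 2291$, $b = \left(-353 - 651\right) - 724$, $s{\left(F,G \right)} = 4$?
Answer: $- \frac{132633}{11} \approx -12058.0$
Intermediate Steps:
$c{\left(N,t \right)} = - \frac{t}{3}$
$b = -1728$ ($b = -1004 - 724 = -1728$)
$O = 12057$ ($O = - 3 \left(-1728 - 2291\right) = \left(-3\right) \left(-4019\right) = 12057$)
$n{\left(V \right)} = \frac{1}{4 + V}$
$f{\left(D \right)} = \frac{6}{4 - \frac{D}{3}}$
$f{\left(45 \right)} - O = - \frac{18}{-12 + 45} - 12057 = - \frac{18}{33} - 12057 = \left(-18\right) \frac{1}{33} - 12057 = - \frac{6}{11} - 12057 = - \frac{132633}{11}$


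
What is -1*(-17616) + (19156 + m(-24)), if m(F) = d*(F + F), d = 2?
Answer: 36676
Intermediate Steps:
m(F) = 4*F (m(F) = 2*(F + F) = 2*(2*F) = 4*F)
-1*(-17616) + (19156 + m(-24)) = -1*(-17616) + (19156 + 4*(-24)) = 17616 + (19156 - 96) = 17616 + 19060 = 36676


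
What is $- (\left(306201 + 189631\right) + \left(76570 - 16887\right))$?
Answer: $-555515$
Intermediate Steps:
$- (\left(306201 + 189631\right) + \left(76570 - 16887\right)) = - (495832 + 59683) = \left(-1\right) 555515 = -555515$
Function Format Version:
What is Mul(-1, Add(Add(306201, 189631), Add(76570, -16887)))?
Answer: -555515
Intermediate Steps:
Mul(-1, Add(Add(306201, 189631), Add(76570, -16887))) = Mul(-1, Add(495832, 59683)) = Mul(-1, 555515) = -555515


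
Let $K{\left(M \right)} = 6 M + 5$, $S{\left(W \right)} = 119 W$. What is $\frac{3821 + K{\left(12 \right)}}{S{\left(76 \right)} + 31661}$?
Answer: $\frac{3898}{40705} \approx 0.095762$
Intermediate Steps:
$K{\left(M \right)} = 5 + 6 M$
$\frac{3821 + K{\left(12 \right)}}{S{\left(76 \right)} + 31661} = \frac{3821 + \left(5 + 6 \cdot 12\right)}{119 \cdot 76 + 31661} = \frac{3821 + \left(5 + 72\right)}{9044 + 31661} = \frac{3821 + 77}{40705} = 3898 \cdot \frac{1}{40705} = \frac{3898}{40705}$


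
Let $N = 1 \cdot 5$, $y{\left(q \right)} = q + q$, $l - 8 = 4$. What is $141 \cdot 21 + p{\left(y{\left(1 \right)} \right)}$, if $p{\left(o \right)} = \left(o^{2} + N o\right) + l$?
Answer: $2987$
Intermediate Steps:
$l = 12$ ($l = 8 + 4 = 12$)
$y{\left(q \right)} = 2 q$
$N = 5$
$p{\left(o \right)} = 12 + o^{2} + 5 o$ ($p{\left(o \right)} = \left(o^{2} + 5 o\right) + 12 = 12 + o^{2} + 5 o$)
$141 \cdot 21 + p{\left(y{\left(1 \right)} \right)} = 141 \cdot 21 + \left(12 + \left(2 \cdot 1\right)^{2} + 5 \cdot 2 \cdot 1\right) = 2961 + \left(12 + 2^{2} + 5 \cdot 2\right) = 2961 + \left(12 + 4 + 10\right) = 2961 + 26 = 2987$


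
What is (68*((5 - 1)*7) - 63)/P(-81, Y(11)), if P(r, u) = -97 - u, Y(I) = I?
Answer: -1841/108 ≈ -17.046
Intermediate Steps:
(68*((5 - 1)*7) - 63)/P(-81, Y(11)) = (68*((5 - 1)*7) - 63)/(-97 - 1*11) = (68*(4*7) - 63)/(-97 - 11) = (68*28 - 63)/(-108) = (1904 - 63)*(-1/108) = 1841*(-1/108) = -1841/108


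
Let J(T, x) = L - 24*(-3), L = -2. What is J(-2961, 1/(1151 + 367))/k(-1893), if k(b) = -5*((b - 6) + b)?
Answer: 7/1896 ≈ 0.0036920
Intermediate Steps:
k(b) = 30 - 10*b (k(b) = -5*((-6 + b) + b) = -5*(-6 + 2*b) = 30 - 10*b)
J(T, x) = 70 (J(T, x) = -2 - 24*(-3) = -2 + 72 = 70)
J(-2961, 1/(1151 + 367))/k(-1893) = 70/(30 - 10*(-1893)) = 70/(30 + 18930) = 70/18960 = 70*(1/18960) = 7/1896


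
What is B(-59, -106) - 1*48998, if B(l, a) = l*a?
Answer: -42744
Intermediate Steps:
B(l, a) = a*l
B(-59, -106) - 1*48998 = -106*(-59) - 1*48998 = 6254 - 48998 = -42744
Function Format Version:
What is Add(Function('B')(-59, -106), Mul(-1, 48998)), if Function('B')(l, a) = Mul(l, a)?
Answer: -42744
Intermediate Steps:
Function('B')(l, a) = Mul(a, l)
Add(Function('B')(-59, -106), Mul(-1, 48998)) = Add(Mul(-106, -59), Mul(-1, 48998)) = Add(6254, -48998) = -42744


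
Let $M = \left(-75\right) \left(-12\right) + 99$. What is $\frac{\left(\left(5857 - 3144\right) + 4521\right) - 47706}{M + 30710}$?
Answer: $- \frac{40472}{31709} \approx -1.2764$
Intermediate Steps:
$M = 999$ ($M = 900 + 99 = 999$)
$\frac{\left(\left(5857 - 3144\right) + 4521\right) - 47706}{M + 30710} = \frac{\left(\left(5857 - 3144\right) + 4521\right) - 47706}{999 + 30710} = \frac{\left(2713 + 4521\right) - 47706}{31709} = \left(7234 - 47706\right) \frac{1}{31709} = \left(-40472\right) \frac{1}{31709} = - \frac{40472}{31709}$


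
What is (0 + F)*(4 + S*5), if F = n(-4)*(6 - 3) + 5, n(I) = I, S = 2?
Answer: -98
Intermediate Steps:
F = -7 (F = -4*(6 - 3) + 5 = -4*3 + 5 = -12 + 5 = -7)
(0 + F)*(4 + S*5) = (0 - 7)*(4 + 2*5) = -7*(4 + 10) = -7*14 = -98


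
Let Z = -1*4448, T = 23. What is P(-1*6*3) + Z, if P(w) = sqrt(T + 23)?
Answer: -4448 + sqrt(46) ≈ -4441.2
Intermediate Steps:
Z = -4448
P(w) = sqrt(46) (P(w) = sqrt(23 + 23) = sqrt(46))
P(-1*6*3) + Z = sqrt(46) - 4448 = -4448 + sqrt(46)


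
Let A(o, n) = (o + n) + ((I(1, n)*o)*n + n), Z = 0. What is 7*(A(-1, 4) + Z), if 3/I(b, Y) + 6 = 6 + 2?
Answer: 7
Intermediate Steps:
I(b, Y) = 3/2 (I(b, Y) = 3/(-6 + (6 + 2)) = 3/(-6 + 8) = 3/2)
A(o, n) = o + 2*n + 3*n*o/2 (A(o, n) = (o + n) + ((3*o/2)*n + n) = (n + o) + (3*n*o/2 + n) = (n + o) + (n + 3*n*o/2) = o + 2*n + 3*n*o/2)
7*(A(-1, 4) + Z) = 7*((-1 + 2*4 + (3/2)*4*(-1)) + 0) = 7*((-1 + 8 - 6) + 0) = 7*(1 + 0) = 7*1 = 7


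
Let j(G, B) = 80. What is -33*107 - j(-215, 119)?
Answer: -3611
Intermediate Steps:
-33*107 - j(-215, 119) = -33*107 - 1*80 = -3531 - 80 = -3611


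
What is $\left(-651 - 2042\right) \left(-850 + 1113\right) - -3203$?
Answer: $-705056$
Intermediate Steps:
$\left(-651 - 2042\right) \left(-850 + 1113\right) - -3203 = \left(-2693\right) 263 + 3203 = -708259 + 3203 = -705056$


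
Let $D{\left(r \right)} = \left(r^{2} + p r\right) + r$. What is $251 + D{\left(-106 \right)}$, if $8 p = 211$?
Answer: $\frac{34341}{4} \approx 8585.3$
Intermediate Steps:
$p = \frac{211}{8}$ ($p = \frac{1}{8} \cdot 211 = \frac{211}{8} \approx 26.375$)
$D{\left(r \right)} = r^{2} + \frac{219 r}{8}$ ($D{\left(r \right)} = \left(r^{2} + \frac{211 r}{8}\right) + r = r^{2} + \frac{219 r}{8}$)
$251 + D{\left(-106 \right)} = 251 + \frac{1}{8} \left(-106\right) \left(219 + 8 \left(-106\right)\right) = 251 + \frac{1}{8} \left(-106\right) \left(219 - 848\right) = 251 + \frac{1}{8} \left(-106\right) \left(-629\right) = 251 + \frac{33337}{4} = \frac{34341}{4}$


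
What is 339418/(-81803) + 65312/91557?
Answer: -25733376290/7489637271 ≈ -3.4359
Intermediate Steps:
339418/(-81803) + 65312/91557 = 339418*(-1/81803) + 65312*(1/91557) = -339418/81803 + 65312/91557 = -25733376290/7489637271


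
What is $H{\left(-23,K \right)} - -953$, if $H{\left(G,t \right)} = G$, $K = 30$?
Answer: $930$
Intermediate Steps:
$H{\left(-23,K \right)} - -953 = -23 - -953 = -23 + 953 = 930$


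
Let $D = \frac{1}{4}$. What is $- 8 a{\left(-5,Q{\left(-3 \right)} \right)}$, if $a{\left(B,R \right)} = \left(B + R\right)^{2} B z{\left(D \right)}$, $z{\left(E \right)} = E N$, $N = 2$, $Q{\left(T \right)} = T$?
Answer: $1280$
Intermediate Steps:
$D = \frac{1}{4} \approx 0.25$
$z{\left(E \right)} = 2 E$ ($z{\left(E \right)} = E 2 = 2 E$)
$a{\left(B,R \right)} = \frac{B \left(B + R\right)^{2}}{2}$ ($a{\left(B,R \right)} = \left(B + R\right)^{2} B 2 \cdot \frac{1}{4} = B \left(B + R\right)^{2} \cdot \frac{1}{2} = \frac{B \left(B + R\right)^{2}}{2}$)
$- 8 a{\left(-5,Q{\left(-3 \right)} \right)} = - 8 \cdot \frac{1}{2} \left(-5\right) \left(-5 - 3\right)^{2} = - 8 \cdot \frac{1}{2} \left(-5\right) \left(-8\right)^{2} = - 8 \cdot \frac{1}{2} \left(-5\right) 64 = \left(-8\right) \left(-160\right) = 1280$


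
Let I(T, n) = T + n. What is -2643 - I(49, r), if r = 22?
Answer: -2714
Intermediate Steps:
-2643 - I(49, r) = -2643 - (49 + 22) = -2643 - 1*71 = -2643 - 71 = -2714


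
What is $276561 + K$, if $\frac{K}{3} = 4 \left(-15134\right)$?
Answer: $94953$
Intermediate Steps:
$K = -181608$ ($K = 3 \cdot 4 \left(-15134\right) = 3 \left(-60536\right) = -181608$)
$276561 + K = 276561 - 181608 = 94953$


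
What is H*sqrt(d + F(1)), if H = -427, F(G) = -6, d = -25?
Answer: -427*I*sqrt(31) ≈ -2377.4*I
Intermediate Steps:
H*sqrt(d + F(1)) = -427*sqrt(-25 - 6) = -427*I*sqrt(31)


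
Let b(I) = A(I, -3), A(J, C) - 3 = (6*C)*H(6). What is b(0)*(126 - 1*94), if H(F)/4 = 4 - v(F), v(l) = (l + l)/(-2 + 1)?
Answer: -36768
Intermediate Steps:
v(l) = -2*l (v(l) = (2*l)/(-1) = (2*l)*(-1) = -2*l)
H(F) = 16 + 8*F (H(F) = 4*(4 - (-2)*F) = 4*(4 + 2*F) = 16 + 8*F)
A(J, C) = 3 + 384*C (A(J, C) = 3 + (6*C)*(16 + 8*6) = 3 + (6*C)*(16 + 48) = 3 + (6*C)*64 = 3 + 384*C)
b(I) = -1149 (b(I) = 3 + 384*(-3) = 3 - 1152 = -1149)
b(0)*(126 - 1*94) = -1149*(126 - 1*94) = -1149*(126 - 94) = -1149*32 = -36768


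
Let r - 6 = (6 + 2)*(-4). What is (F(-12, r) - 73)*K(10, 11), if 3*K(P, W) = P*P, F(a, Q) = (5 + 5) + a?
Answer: -2500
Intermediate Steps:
r = -26 (r = 6 + (6 + 2)*(-4) = 6 + 8*(-4) = 6 - 32 = -26)
F(a, Q) = 10 + a
K(P, W) = P²/3 (K(P, W) = (P*P)/3 = P²/3)
(F(-12, r) - 73)*K(10, 11) = ((10 - 12) - 73)*((⅓)*10²) = (-2 - 73)*((⅓)*100) = -75*100/3 = -2500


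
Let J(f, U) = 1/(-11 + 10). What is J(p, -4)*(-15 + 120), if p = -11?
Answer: -105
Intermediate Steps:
J(f, U) = -1 (J(f, U) = 1/(-1) = -1)
J(p, -4)*(-15 + 120) = -(-15 + 120) = -1*105 = -105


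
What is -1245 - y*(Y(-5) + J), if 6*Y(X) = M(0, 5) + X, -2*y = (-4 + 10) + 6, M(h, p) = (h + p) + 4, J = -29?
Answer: -1415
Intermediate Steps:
M(h, p) = 4 + h + p
y = -6 (y = -((-4 + 10) + 6)/2 = -(6 + 6)/2 = -½*12 = -6)
Y(X) = 3/2 + X/6 (Y(X) = ((4 + 0 + 5) + X)/6 = (9 + X)/6 = 3/2 + X/6)
-1245 - y*(Y(-5) + J) = -1245 - (-6)*((3/2 + (⅙)*(-5)) - 29) = -1245 - (-6)*((3/2 - ⅚) - 29) = -1245 - (-6)*(⅔ - 29) = -1245 - (-6)*(-85)/3 = -1245 - 1*170 = -1245 - 170 = -1415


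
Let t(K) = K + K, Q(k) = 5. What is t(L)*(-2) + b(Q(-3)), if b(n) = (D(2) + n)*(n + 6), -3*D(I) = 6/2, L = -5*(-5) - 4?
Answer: -40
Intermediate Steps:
L = 21 (L = 25 - 4 = 21)
t(K) = 2*K
D(I) = -1 (D(I) = -2/2 = -1/3*3 = -1)
b(n) = (-1 + n)*(6 + n) (b(n) = (-1 + n)*(n + 6) = (-1 + n)*(6 + n))
t(L)*(-2) + b(Q(-3)) = (2*21)*(-2) + (-6 + 5**2 + 5*5) = 42*(-2) + (-6 + 25 + 25) = -84 + 44 = -40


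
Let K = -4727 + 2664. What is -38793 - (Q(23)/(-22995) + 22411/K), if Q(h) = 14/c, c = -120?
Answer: -15769487712863/406617300 ≈ -38782.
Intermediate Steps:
K = -2063
Q(h) = -7/60 (Q(h) = 14/(-120) = 14*(-1/120) = -7/60)
-38793 - (Q(23)/(-22995) + 22411/K) = -38793 - (-7/60/(-22995) + 22411/(-2063)) = -38793 - (-7/60*(-1/22995) + 22411*(-1/2063)) = -38793 - (1/197100 - 22411/2063) = -38793 - 1*(-4417206037/406617300) = -38793 + 4417206037/406617300 = -15769487712863/406617300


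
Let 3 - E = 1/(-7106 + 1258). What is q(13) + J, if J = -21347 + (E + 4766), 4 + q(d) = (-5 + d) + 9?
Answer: -96872119/5848 ≈ -16565.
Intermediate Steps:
E = 17545/5848 (E = 3 - 1/(-7106 + 1258) = 3 - 1/(-5848) = 3 - 1*(-1/5848) = 3 + 1/5848 = 17545/5848 ≈ 3.0002)
q(d) = d (q(d) = -4 + ((-5 + d) + 9) = -4 + (4 + d) = d)
J = -96948143/5848 (J = -21347 + (17545/5848 + 4766) = -21347 + 27889113/5848 = -96948143/5848 ≈ -16578.)
q(13) + J = 13 - 96948143/5848 = -96872119/5848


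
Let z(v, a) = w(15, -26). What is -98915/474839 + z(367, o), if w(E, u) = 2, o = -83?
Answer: 850763/474839 ≈ 1.7917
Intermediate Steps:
z(v, a) = 2
-98915/474839 + z(367, o) = -98915/474839 + 2 = 850763/474839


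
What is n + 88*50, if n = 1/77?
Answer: 338801/77 ≈ 4400.0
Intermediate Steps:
n = 1/77 ≈ 0.012987
n + 88*50 = 1/77 + 88*50 = 1/77 + 4400 = 338801/77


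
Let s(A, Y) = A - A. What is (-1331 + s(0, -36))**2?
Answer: 1771561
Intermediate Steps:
s(A, Y) = 0
(-1331 + s(0, -36))**2 = (-1331 + 0)**2 = (-1331)**2 = 1771561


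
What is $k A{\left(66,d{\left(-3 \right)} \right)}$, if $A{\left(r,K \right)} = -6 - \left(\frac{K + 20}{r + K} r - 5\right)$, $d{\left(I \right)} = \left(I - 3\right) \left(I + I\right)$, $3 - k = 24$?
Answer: $\frac{13293}{17} \approx 781.94$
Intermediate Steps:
$k = -21$ ($k = 3 - 24 = -21$)
$d{\left(I \right)} = 2 I \left(-3 + I\right)$ ($d{\left(I \right)} = \left(-3 + I\right) 2 I = 2 I \left(-3 + I\right)$)
$A{\left(r,K \right)} = -1 - \frac{r \left(20 + K\right)}{K + r}$ ($A{\left(r,K \right)} = -6 - \left(\frac{20 + K}{K + r} r - 5\right) = -6 - \left(\frac{r \left(20 + K\right)}{K + r} - 5\right) = -6 - \left(-5 + \frac{r \left(20 + K\right)}{K + r}\right) = -1 - \frac{r \left(20 + K\right)}{K + r}$)
$k A{\left(66,d{\left(-3 \right)} \right)} = - 21 \frac{- 2 \left(-3\right) \left(-3 - 3\right) - 1386 - 2 \left(-3\right) \left(-3 - 3\right) 66}{2 \left(-3\right) \left(-3 - 3\right) + 66} = - 21 \frac{- 2 \left(-3\right) \left(-6\right) - 1386 - 2 \left(-3\right) \left(-6\right) 66}{2 \left(-3\right) \left(-6\right) + 66} = - 21 \frac{\left(-1\right) 36 - 1386 - 36 \cdot 66}{36 + 66} = - 21 \frac{-36 - 1386 - 2376}{102} = - 21 \cdot \frac{1}{102} \left(-3798\right) = \left(-21\right) \left(- \frac{633}{17}\right) = \frac{13293}{17}$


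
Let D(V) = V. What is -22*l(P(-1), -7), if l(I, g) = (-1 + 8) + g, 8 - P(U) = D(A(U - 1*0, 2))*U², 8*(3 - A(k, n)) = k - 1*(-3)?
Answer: 0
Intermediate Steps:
A(k, n) = 21/8 - k/8 (A(k, n) = 3 - (k - 1*(-3))/8 = 3 - (k + 3)/8 = 3 - (3 + k)/8 = 3 + (-3/8 - k/8) = 21/8 - k/8)
P(U) = 8 - U²*(21/8 - U/8) (P(U) = 8 - (21/8 - (U - 1*0)/8)*U² = 8 - (21/8 - (U + 0)/8)*U² = 8 - (21/8 - U/8)*U² = 8 - U²*(21/8 - U/8))
l(I, g) = 7 + g
-22*l(P(-1), -7) = -22*(7 - 7) = -22*0 = 0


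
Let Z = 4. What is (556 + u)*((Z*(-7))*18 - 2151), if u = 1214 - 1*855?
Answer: -2429325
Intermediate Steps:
u = 359 (u = 1214 - 855 = 359)
(556 + u)*((Z*(-7))*18 - 2151) = (556 + 359)*((4*(-7))*18 - 2151) = 915*(-28*18 - 2151) = 915*(-504 - 2151) = 915*(-2655) = -2429325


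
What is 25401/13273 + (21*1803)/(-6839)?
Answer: -46976880/12967721 ≈ -3.6226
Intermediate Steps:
25401/13273 + (21*1803)/(-6839) = 25401*(1/13273) + 37863*(-1/6839) = 25401/13273 - 5409/977 = -46976880/12967721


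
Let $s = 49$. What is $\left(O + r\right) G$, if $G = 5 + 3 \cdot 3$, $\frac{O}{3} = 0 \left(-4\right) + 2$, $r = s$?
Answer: $770$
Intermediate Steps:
$r = 49$
$O = 6$ ($O = 3 \left(0 \left(-4\right) + 2\right) = 3 \left(0 + 2\right) = 3 \cdot 2 = 6$)
$G = 14$ ($G = 5 + 9 = 14$)
$\left(O + r\right) G = \left(6 + 49\right) 14 = 55 \cdot 14 = 770$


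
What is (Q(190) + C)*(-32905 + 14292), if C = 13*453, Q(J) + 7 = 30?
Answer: -110040056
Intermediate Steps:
Q(J) = 23 (Q(J) = -7 + 30 = 23)
C = 5889
(Q(190) + C)*(-32905 + 14292) = (23 + 5889)*(-32905 + 14292) = 5912*(-18613) = -110040056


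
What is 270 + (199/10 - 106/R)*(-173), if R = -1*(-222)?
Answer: -3430007/1110 ≈ -3090.1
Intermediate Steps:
R = 222
270 + (199/10 - 106/R)*(-173) = 270 + (199/10 - 106/222)*(-173) = 270 + (199*(1/10) - 106*1/222)*(-173) = 270 + (199/10 - 53/111)*(-173) = 270 + (21559/1110)*(-173) = 270 - 3729707/1110 = -3430007/1110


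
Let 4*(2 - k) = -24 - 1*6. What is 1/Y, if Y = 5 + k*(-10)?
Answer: -1/90 ≈ -0.011111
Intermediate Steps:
k = 19/2 (k = 2 - (-24 - 1*6)/4 = 2 - (-24 - 6)/4 = 2 - 1/4*(-30) = 2 + 15/2 = 19/2 ≈ 9.5000)
Y = -90 (Y = 5 + (19/2)*(-10) = 5 - 95 = -90)
1/Y = 1/(-90) = -1/90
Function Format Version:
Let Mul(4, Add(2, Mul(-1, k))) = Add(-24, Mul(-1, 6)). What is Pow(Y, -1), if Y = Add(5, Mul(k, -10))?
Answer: Rational(-1, 90) ≈ -0.011111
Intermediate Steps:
k = Rational(19, 2) (k = Add(2, Mul(Rational(-1, 4), Add(-24, Mul(-1, 6)))) = Add(2, Mul(Rational(-1, 4), Add(-24, -6))) = Add(2, Mul(Rational(-1, 4), -30)) = Add(2, Rational(15, 2)) = Rational(19, 2) ≈ 9.5000)
Y = -90 (Y = Add(5, Mul(Rational(19, 2), -10)) = Add(5, -95) = -90)
Pow(Y, -1) = Pow(-90, -1) = Rational(-1, 90)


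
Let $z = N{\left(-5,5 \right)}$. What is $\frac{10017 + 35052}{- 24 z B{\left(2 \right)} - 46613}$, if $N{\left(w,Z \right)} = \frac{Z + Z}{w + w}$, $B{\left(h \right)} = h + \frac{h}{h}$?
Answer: $- \frac{45069}{46541} \approx -0.96837$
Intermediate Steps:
$B{\left(h \right)} = 1 + h$ ($B{\left(h \right)} = h + 1 = 1 + h$)
$N{\left(w,Z \right)} = \frac{Z}{w}$ ($N{\left(w,Z \right)} = \frac{2 Z}{2 w} = 2 Z \frac{1}{2 w} = \frac{Z}{w}$)
$z = -1$ ($z = \frac{5}{-5} = 5 \left(- \frac{1}{5}\right) = -1$)
$\frac{10017 + 35052}{- 24 z B{\left(2 \right)} - 46613} = \frac{10017 + 35052}{\left(-24\right) \left(-1\right) \left(1 + 2\right) - 46613} = \frac{45069}{24 \cdot 3 - 46613} = \frac{45069}{72 - 46613} = \frac{45069}{-46541} = 45069 \left(- \frac{1}{46541}\right) = - \frac{45069}{46541}$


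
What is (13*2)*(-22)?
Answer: -572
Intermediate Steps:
(13*2)*(-22) = 26*(-22) = -572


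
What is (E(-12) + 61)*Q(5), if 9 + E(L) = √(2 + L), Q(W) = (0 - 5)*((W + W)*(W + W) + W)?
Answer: -27300 - 525*I*√10 ≈ -27300.0 - 1660.2*I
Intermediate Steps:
Q(W) = -20*W² - 5*W (Q(W) = -5*((2*W)*(2*W) + W) = -5*(4*W² + W) = -5*(W + 4*W²) = -20*W² - 5*W)
E(L) = -9 + √(2 + L)
(E(-12) + 61)*Q(5) = ((-9 + √(2 - 12)) + 61)*(-5*5*(1 + 4*5)) = ((-9 + √(-10)) + 61)*(-5*5*(1 + 20)) = ((-9 + I*√10) + 61)*(-5*5*21) = (52 + I*√10)*(-525) = -27300 - 525*I*√10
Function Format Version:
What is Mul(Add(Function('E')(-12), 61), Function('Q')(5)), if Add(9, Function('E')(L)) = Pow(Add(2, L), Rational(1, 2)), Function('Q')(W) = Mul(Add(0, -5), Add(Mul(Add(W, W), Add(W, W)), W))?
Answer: Add(-27300, Mul(-525, I, Pow(10, Rational(1, 2)))) ≈ Add(-27300., Mul(-1660.2, I))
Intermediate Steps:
Function('Q')(W) = Add(Mul(-20, Pow(W, 2)), Mul(-5, W)) (Function('Q')(W) = Mul(-5, Add(Mul(Mul(2, W), Mul(2, W)), W)) = Mul(-5, Add(Mul(4, Pow(W, 2)), W)) = Mul(-5, Add(W, Mul(4, Pow(W, 2)))) = Add(Mul(-20, Pow(W, 2)), Mul(-5, W)))
Function('E')(L) = Add(-9, Pow(Add(2, L), Rational(1, 2)))
Mul(Add(Function('E')(-12), 61), Function('Q')(5)) = Mul(Add(Add(-9, Pow(Add(2, -12), Rational(1, 2))), 61), Mul(-5, 5, Add(1, Mul(4, 5)))) = Mul(Add(Add(-9, Pow(-10, Rational(1, 2))), 61), Mul(-5, 5, Add(1, 20))) = Mul(Add(Add(-9, Mul(I, Pow(10, Rational(1, 2)))), 61), Mul(-5, 5, 21)) = Mul(Add(52, Mul(I, Pow(10, Rational(1, 2)))), -525) = Add(-27300, Mul(-525, I, Pow(10, Rational(1, 2))))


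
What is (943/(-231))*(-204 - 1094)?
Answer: 111274/21 ≈ 5298.8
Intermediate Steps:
(943/(-231))*(-204 - 1094) = (943*(-1/231))*(-1298) = -943/231*(-1298) = 111274/21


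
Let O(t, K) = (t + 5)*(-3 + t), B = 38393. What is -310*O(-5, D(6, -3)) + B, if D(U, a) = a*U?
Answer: 38393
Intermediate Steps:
D(U, a) = U*a
O(t, K) = (-3 + t)*(5 + t) (O(t, K) = (5 + t)*(-3 + t) = (-3 + t)*(5 + t))
-310*O(-5, D(6, -3)) + B = -310*(-15 + (-5)² + 2*(-5)) + 38393 = -310*(-15 + 25 - 10) + 38393 = -310*0 + 38393 = 0 + 38393 = 38393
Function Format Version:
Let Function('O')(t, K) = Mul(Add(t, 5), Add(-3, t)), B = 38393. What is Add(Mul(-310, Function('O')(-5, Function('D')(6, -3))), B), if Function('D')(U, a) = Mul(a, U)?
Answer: 38393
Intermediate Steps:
Function('D')(U, a) = Mul(U, a)
Function('O')(t, K) = Mul(Add(-3, t), Add(5, t)) (Function('O')(t, K) = Mul(Add(5, t), Add(-3, t)) = Mul(Add(-3, t), Add(5, t)))
Add(Mul(-310, Function('O')(-5, Function('D')(6, -3))), B) = Add(Mul(-310, Add(-15, Pow(-5, 2), Mul(2, -5))), 38393) = Add(Mul(-310, Add(-15, 25, -10)), 38393) = Add(Mul(-310, 0), 38393) = Add(0, 38393) = 38393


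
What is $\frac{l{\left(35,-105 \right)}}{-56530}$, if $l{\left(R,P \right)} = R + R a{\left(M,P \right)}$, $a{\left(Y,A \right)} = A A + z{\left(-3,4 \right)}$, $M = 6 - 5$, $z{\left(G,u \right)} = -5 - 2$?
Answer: $- \frac{77133}{11306} \approx -6.8223$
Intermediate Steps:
$z{\left(G,u \right)} = -7$
$M = 1$ ($M = 6 - 5 = 1$)
$a{\left(Y,A \right)} = -7 + A^{2}$ ($a{\left(Y,A \right)} = A A - 7 = A^{2} - 7 = -7 + A^{2}$)
$l{\left(R,P \right)} = R + R \left(-7 + P^{2}\right)$
$\frac{l{\left(35,-105 \right)}}{-56530} = \frac{35 \left(-6 + \left(-105\right)^{2}\right)}{-56530} = 35 \left(-6 + 11025\right) \left(- \frac{1}{56530}\right) = 35 \cdot 11019 \left(- \frac{1}{56530}\right) = 385665 \left(- \frac{1}{56530}\right) = - \frac{77133}{11306}$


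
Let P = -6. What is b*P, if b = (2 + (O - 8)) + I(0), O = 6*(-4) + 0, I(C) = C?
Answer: 180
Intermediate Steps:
O = -24 (O = -24 + 0 = -24)
b = -30 (b = (2 + (-24 - 8)) + 0 = (2 - 32) + 0 = -30 + 0 = -30)
b*P = -30*(-6) = 180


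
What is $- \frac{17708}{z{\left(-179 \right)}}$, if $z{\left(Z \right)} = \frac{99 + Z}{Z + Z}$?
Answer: $- \frac{792433}{10} \approx -79243.0$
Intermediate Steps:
$z{\left(Z \right)} = \frac{99 + Z}{2 Z}$
$- \frac{17708}{z{\left(-179 \right)}} = - \frac{17708}{\frac{1}{2} \frac{1}{-179} \left(99 - 179\right)} = - \frac{17708}{\frac{1}{2} \left(- \frac{1}{179}\right) \left(-80\right)} = - \frac{17708}{\frac{40}{179}} = \left(-17708\right) \frac{179}{40} = - \frac{792433}{10}$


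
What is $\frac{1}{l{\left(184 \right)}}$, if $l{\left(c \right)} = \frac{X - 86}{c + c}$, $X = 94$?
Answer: $46$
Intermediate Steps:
$l{\left(c \right)} = \frac{4}{c}$ ($l{\left(c \right)} = \frac{94 - 86}{c + c} = \frac{8}{2 c} = 8 \frac{1}{2 c} = \frac{4}{c}$)
$\frac{1}{l{\left(184 \right)}} = \frac{1}{4 \cdot \frac{1}{184}} = \frac{1}{\frac{1}{46}} = 46$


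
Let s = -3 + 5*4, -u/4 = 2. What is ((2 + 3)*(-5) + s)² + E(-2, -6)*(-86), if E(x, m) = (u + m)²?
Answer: -16792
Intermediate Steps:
u = -8 (u = -4*2 = -8)
s = 17 (s = -3 + 20 = 17)
E(x, m) = (-8 + m)²
((2 + 3)*(-5) + s)² + E(-2, -6)*(-86) = ((2 + 3)*(-5) + 17)² + (-8 - 6)²*(-86) = (5*(-5) + 17)² + (-14)²*(-86) = (-25 + 17)² + 196*(-86) = (-8)² - 16856 = 64 - 16856 = -16792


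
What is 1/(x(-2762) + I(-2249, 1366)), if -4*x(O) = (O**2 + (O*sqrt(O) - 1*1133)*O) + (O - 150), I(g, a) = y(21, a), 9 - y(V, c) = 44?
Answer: -10755218/40213401185524089 + 7628644*I*sqrt(2762)/40213401185524089 ≈ -2.6745e-10 + 9.9698e-9*I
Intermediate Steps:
y(V, c) = -35 (y(V, c) = 9 - 1*44 = 9 - 44 = -35)
I(g, a) = -35
x(O) = 75/2 - O/4 - O**2/4 - O*(-1133 + O**(3/2))/4 (x(O) = -((O**2 + (O*sqrt(O) - 1*1133)*O) + (O - 150))/4 = -((O**2 + (O**(3/2) - 1133)*O) + (-150 + O))/4 = -((O**2 + (-1133 + O**(3/2))*O) + (-150 + O))/4 = -((O**2 + O*(-1133 + O**(3/2))) + (-150 + O))/4 = -(-150 + O + O**2 + O*(-1133 + O**(3/2)))/4 = 75/2 - O/4 - O**2/4 - O*(-1133 + O**(3/2))/4)
1/(x(-2762) + I(-2249, 1366)) = 1/((75/2 + 283*(-2762) - 1/4*(-2762)**2 - 1907161*I*sqrt(2762)) - 35) = 1/((75/2 - 781646 - 1/4*7628644 - 1907161*I*sqrt(2762)) - 35) = 1/((75/2 - 781646 - 1907161 - 1907161*I*sqrt(2762)) - 35) = 1/((-5377539/2 - 1907161*I*sqrt(2762)) - 35) = 1/(-5377609/2 - 1907161*I*sqrt(2762))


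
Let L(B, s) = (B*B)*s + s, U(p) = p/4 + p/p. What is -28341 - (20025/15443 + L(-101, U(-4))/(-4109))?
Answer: -437690088/15443 ≈ -28342.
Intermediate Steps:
U(p) = 1 + p/4 (U(p) = p*(¼) + 1 = p/4 + 1 = 1 + p/4)
L(B, s) = s + s*B² (L(B, s) = B²*s + s = s*B² + s = s + s*B²)
-28341 - (20025/15443 + L(-101, U(-4))/(-4109)) = -28341 - (20025/15443 + ((1 + (¼)*(-4))*(1 + (-101)²))/(-4109)) = -28341 - (20025*(1/15443) + ((1 - 1)*(1 + 10201))*(-1/4109)) = -28341 - (20025/15443 + (0*10202)*(-1/4109)) = -28341 - (20025/15443 + 0*(-1/4109)) = -28341 - (20025/15443 + 0) = -28341 - 1*20025/15443 = -28341 - 20025/15443 = -437690088/15443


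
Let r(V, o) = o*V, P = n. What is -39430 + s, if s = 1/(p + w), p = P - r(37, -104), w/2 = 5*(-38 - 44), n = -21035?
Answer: -710016011/18007 ≈ -39430.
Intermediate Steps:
P = -21035
w = -820 (w = 2*(5*(-38 - 44)) = 2*(5*(-82)) = 2*(-410) = -820)
r(V, o) = V*o
p = -17187 (p = -21035 - 37*(-104) = -21035 - 1*(-3848) = -21035 + 3848 = -17187)
s = -1/18007 (s = 1/(-17187 - 820) = 1/(-18007) = -1/18007 ≈ -5.5534e-5)
-39430 + s = -39430 - 1/18007 = -710016011/18007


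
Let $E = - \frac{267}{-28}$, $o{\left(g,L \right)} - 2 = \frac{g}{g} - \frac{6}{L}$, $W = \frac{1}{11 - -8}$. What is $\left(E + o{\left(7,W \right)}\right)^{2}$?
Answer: $\frac{8071281}{784} \approx 10295.0$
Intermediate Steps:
$W = \frac{1}{19}$ ($W = \frac{1}{11 + 8} = \frac{1}{19} \approx 0.052632$)
$o{\left(g,L \right)} = 3 - \frac{6}{L}$ ($o{\left(g,L \right)} = 2 + \left(\frac{g}{g} - \frac{6}{L}\right) = 2 + \left(1 - \frac{6}{L}\right) = 3 - \frac{6}{L}$)
$E = \frac{267}{28}$ ($E = \left(-267\right) \left(- \frac{1}{28}\right) = \frac{267}{28} \approx 9.5357$)
$\left(E + o{\left(7,W \right)}\right)^{2} = \left(\frac{267}{28} + \left(3 - 6 \frac{1}{\frac{1}{19}}\right)\right)^{2} = \left(\frac{267}{28} + \left(3 - 114\right)\right)^{2} = \left(\frac{267}{28} - 111\right)^{2} = \left(- \frac{2841}{28}\right)^{2} = \frac{8071281}{784}$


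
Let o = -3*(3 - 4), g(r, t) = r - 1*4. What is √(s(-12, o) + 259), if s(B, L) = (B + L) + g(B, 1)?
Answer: 3*√26 ≈ 15.297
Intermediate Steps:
g(r, t) = -4 + r (g(r, t) = r - 4 = -4 + r)
o = 3 (o = -3*(-1) = 3)
s(B, L) = -4 + L + 2*B (s(B, L) = (B + L) + (-4 + B) = -4 + L + 2*B)
√(s(-12, o) + 259) = √((-4 + 3 + 2*(-12)) + 259) = √((-4 + 3 - 24) + 259) = √(-25 + 259) = √234 = 3*√26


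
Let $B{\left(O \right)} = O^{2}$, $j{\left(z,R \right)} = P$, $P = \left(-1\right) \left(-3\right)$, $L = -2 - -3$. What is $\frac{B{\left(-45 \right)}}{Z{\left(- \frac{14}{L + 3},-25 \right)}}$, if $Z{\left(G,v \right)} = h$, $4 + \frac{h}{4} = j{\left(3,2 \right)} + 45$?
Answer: $\frac{2025}{176} \approx 11.506$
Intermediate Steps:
$L = 1$ ($L = -2 + 3 = 1$)
$P = 3$
$j{\left(z,R \right)} = 3$
$h = 176$ ($h = -16 + 4 \left(3 + 45\right) = -16 + 4 \cdot 48 = -16 + 192 = 176$)
$Z{\left(G,v \right)} = 176$
$\frac{B{\left(-45 \right)}}{Z{\left(- \frac{14}{L + 3},-25 \right)}} = \frac{\left(-45\right)^{2}}{176} = 2025 \cdot \frac{1}{176} = \frac{2025}{176}$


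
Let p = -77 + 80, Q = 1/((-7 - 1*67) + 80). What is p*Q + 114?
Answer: 229/2 ≈ 114.50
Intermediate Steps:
Q = ⅙ (Q = 1/((-7 - 67) + 80) = 1/(-74 + 80) = 1/6 = ⅙ ≈ 0.16667)
p = 3
p*Q + 114 = 3*(⅙) + 114 = ½ + 114 = 229/2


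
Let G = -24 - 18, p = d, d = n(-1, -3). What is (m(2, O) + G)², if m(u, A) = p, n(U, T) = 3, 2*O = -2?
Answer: 1521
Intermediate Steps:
O = -1 (O = (½)*(-2) = -1)
d = 3
p = 3
G = -42
m(u, A) = 3
(m(2, O) + G)² = (3 - 42)² = (-39)² = 1521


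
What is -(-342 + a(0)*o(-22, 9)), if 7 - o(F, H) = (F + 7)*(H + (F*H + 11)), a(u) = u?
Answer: 342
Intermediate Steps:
o(F, H) = 7 - (7 + F)*(11 + H + F*H) (o(F, H) = 7 - (F + 7)*(H + (F*H + 11)) = 7 - (7 + F)*(H + (11 + F*H)) = 7 - (7 + F)*(11 + H + F*H))
-(-342 + a(0)*o(-22, 9)) = -(-342 + 0*(-70 - 11*(-22) - 7*9 - 1*9*(-22)**2 - 8*(-22)*9)) = -(-342 + 0*(-70 + 242 - 63 - 1*9*484 + 1584)) = -(-342 + 0*(-70 + 242 - 63 - 4356 + 1584)) = -(-342 + 0*(-2663)) = -(-342 + 0) = -1*(-342) = 342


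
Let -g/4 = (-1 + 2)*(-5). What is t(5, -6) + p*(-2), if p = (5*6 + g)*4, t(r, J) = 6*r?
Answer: -370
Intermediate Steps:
g = 20 (g = -4*(-1 + 2)*(-5) = -4*(-5) = 20)
p = 200 (p = (5*6 + 20)*4 = (30 + 20)*4 = 50*4 = 200)
t(5, -6) + p*(-2) = 6*5 + 200*(-2) = 30 - 400 = -370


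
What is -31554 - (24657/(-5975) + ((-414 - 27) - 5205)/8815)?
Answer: -332337252189/10533925 ≈ -31549.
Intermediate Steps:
-31554 - (24657/(-5975) + ((-414 - 27) - 5205)/8815) = -31554 - (24657*(-1/5975) + (-441 - 5205)*(1/8815)) = -31554 - (-24657/5975 - 5646*1/8815) = -31554 - (-24657/5975 - 5646/8815) = -31554 - 1*(-50217261/10533925) = -31554 + 50217261/10533925 = -332337252189/10533925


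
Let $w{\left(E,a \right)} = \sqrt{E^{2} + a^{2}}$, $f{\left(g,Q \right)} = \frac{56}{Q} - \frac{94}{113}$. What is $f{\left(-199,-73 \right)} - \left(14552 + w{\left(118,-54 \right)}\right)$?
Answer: $- \frac{120052638}{8249} - 2 \sqrt{4210} \approx -14683.0$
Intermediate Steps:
$f{\left(g,Q \right)} = - \frac{94}{113} + \frac{56}{Q}$ ($f{\left(g,Q \right)} = \frac{56}{Q} - \frac{94}{113} = - \frac{94}{113} + \frac{56}{Q}$)
$f{\left(-199,-73 \right)} - \left(14552 + w{\left(118,-54 \right)}\right) = \left(- \frac{94}{113} + \frac{56}{-73}\right) - \left(14552 + \sqrt{118^{2} + \left(-54\right)^{2}}\right) = \left(- \frac{94}{113} + 56 \left(- \frac{1}{73}\right)\right) - \left(14552 + \sqrt{13924 + 2916}\right) = \left(- \frac{94}{113} - \frac{56}{73}\right) - \left(14552 + \sqrt{16840}\right) = - \frac{13190}{8249} - \left(14552 + 2 \sqrt{4210}\right) = - \frac{120052638}{8249} - 2 \sqrt{4210}$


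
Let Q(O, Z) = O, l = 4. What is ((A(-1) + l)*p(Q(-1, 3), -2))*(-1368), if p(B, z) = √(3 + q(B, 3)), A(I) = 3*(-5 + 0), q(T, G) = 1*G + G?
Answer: 45144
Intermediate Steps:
q(T, G) = 2*G (q(T, G) = G + G = 2*G)
A(I) = -15 (A(I) = 3*(-5) = -15)
p(B, z) = 3 (p(B, z) = √(3 + 2*3) = √(3 + 6) = √9 = 3)
((A(-1) + l)*p(Q(-1, 3), -2))*(-1368) = ((-15 + 4)*3)*(-1368) = -11*3*(-1368) = -33*(-1368) = 45144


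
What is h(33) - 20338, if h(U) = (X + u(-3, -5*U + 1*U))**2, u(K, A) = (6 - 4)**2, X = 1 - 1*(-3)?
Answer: -20274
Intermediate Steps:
X = 4 (X = 1 + 3 = 4)
u(K, A) = 4 (u(K, A) = 2**2 = 4)
h(U) = 64 (h(U) = (4 + 4)**2 = 8**2 = 64)
h(33) - 20338 = 64 - 20338 = -20274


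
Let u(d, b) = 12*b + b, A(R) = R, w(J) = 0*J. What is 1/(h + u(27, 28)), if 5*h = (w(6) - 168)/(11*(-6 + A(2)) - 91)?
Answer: 225/81956 ≈ 0.0027454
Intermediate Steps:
w(J) = 0
u(d, b) = 13*b
h = 56/225 (h = ((0 - 168)/(11*(-6 + 2) - 91))/5 = (-168/(11*(-4) - 91))/5 = (-168/(-44 - 91))/5 = (-168/(-135))/5 = (-168*(-1/135))/5 = (⅕)*(56/45) = 56/225 ≈ 0.24889)
1/(h + u(27, 28)) = 1/(56/225 + 13*28) = 1/(56/225 + 364) = 1/(81956/225) = 225/81956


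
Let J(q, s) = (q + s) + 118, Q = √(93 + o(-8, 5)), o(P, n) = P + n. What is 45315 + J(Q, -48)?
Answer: 45385 + 3*√10 ≈ 45395.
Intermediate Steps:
Q = 3*√10 (Q = √(93 + (-8 + 5)) = √(93 - 3) = √90 = 3*√10 ≈ 9.4868)
J(q, s) = 118 + q + s
45315 + J(Q, -48) = 45315 + (118 + 3*√10 - 48) = 45315 + (70 + 3*√10) = 45385 + 3*√10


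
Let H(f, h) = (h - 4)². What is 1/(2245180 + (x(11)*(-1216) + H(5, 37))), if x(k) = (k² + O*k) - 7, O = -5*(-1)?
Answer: 1/2040765 ≈ 4.9001e-7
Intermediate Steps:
O = 5
H(f, h) = (-4 + h)²
x(k) = -7 + k² + 5*k (x(k) = (k² + 5*k) - 7 = -7 + k² + 5*k)
1/(2245180 + (x(11)*(-1216) + H(5, 37))) = 1/(2245180 + ((-7 + 11² + 5*11)*(-1216) + (-4 + 37)²)) = 1/(2245180 + ((-7 + 121 + 55)*(-1216) + 33²)) = 1/(2245180 + (169*(-1216) + 1089)) = 1/(2245180 + (-205504 + 1089)) = 1/(2245180 - 204415) = 1/2040765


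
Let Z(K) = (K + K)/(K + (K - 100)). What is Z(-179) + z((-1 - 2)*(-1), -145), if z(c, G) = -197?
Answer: -44934/229 ≈ -196.22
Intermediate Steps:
Z(K) = 2*K/(-100 + 2*K) (Z(K) = (2*K)/(K + (-100 + K)) = (2*K)/(-100 + 2*K) = 2*K/(-100 + 2*K))
Z(-179) + z((-1 - 2)*(-1), -145) = -179/(-50 - 179) - 197 = -179/(-229) - 197 = -179*(-1/229) - 197 = 179/229 - 197 = -44934/229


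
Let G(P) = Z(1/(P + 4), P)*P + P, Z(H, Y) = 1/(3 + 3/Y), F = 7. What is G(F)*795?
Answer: 57505/8 ≈ 7188.1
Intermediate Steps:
G(P) = P + P**2/(3*(1 + P)) (G(P) = (P/(3*(1 + P)))*P + P = P**2/(3*(1 + P)) + P = P + P**2/(3*(1 + P)))
G(F)*795 = ((1/3)*7*(3 + 4*7)/(1 + 7))*795 = ((1/3)*7*(3 + 28)/8)*795 = ((1/3)*7*(1/8)*31)*795 = (217/24)*795 = 57505/8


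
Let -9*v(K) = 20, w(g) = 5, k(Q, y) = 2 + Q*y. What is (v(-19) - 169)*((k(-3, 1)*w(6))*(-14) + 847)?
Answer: -1413097/9 ≈ -1.5701e+5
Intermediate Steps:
v(K) = -20/9 (v(K) = -1/9*20 = -20/9)
(v(-19) - 169)*((k(-3, 1)*w(6))*(-14) + 847) = (-20/9 - 169)*(((2 - 3*1)*5)*(-14) + 847) = -1541*(((2 - 3)*5)*(-14) + 847)/9 = -1541*(-1*5*(-14) + 847)/9 = -1541*(-5*(-14) + 847)/9 = -1541*(70 + 847)/9 = -1541/9*917 = -1413097/9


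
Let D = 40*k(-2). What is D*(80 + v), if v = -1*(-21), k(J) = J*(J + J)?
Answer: 32320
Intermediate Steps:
k(J) = 2*J² (k(J) = J*(2*J) = 2*J²)
D = 320 (D = 40*(2*(-2)²) = 40*(2*4) = 40*8 = 320)
v = 21
D*(80 + v) = 320*(80 + 21) = 320*101 = 32320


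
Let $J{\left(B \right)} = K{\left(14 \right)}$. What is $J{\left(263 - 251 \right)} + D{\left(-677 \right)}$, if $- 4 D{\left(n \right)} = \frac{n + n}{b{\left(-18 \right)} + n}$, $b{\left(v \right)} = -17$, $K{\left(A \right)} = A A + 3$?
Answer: $\frac{275535}{1388} \approx 198.51$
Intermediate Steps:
$K{\left(A \right)} = 3 + A^{2}$ ($K{\left(A \right)} = A^{2} + 3 = 3 + A^{2}$)
$D{\left(n \right)} = - \frac{n}{2 \left(-17 + n\right)}$ ($D{\left(n \right)} = - \frac{\left(n + n\right) \frac{1}{-17 + n}}{4} = - \frac{2 n \frac{1}{-17 + n}}{4} = - \frac{n}{2 \left(-17 + n\right)}$)
$J{\left(B \right)} = 199$ ($J{\left(B \right)} = 3 + 14^{2} = 3 + 196 = 199$)
$J{\left(263 - 251 \right)} + D{\left(-677 \right)} = 199 - - \frac{677}{-34 + 2 \left(-677\right)} = 199 - - \frac{677}{-34 - 1354} = 199 - - \frac{677}{-1388} = 199 - \left(-677\right) \left(- \frac{1}{1388}\right) = 199 - \frac{677}{1388} = \frac{275535}{1388}$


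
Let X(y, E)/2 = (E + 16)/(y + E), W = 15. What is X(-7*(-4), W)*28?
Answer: 1736/43 ≈ 40.372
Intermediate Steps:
X(y, E) = 2*(16 + E)/(E + y) (X(y, E) = 2*((E + 16)/(y + E)) = 2*((16 + E)/(E + y)) = 2*(16 + E)/(E + y))
X(-7*(-4), W)*28 = (2*(16 + 15)/(15 - 7*(-4)))*28 = (2*31/(15 + 28))*28 = (2*31/43)*28 = (2*(1/43)*31)*28 = (62/43)*28 = 1736/43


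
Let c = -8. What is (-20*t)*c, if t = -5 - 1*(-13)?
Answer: 1280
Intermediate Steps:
t = 8 (t = -5 + 13 = 8)
(-20*t)*c = -20*8*(-8) = -160*(-8) = 1280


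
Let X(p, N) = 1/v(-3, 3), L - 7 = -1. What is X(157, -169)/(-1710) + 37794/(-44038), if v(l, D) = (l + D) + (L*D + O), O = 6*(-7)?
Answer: -775510861/903659760 ≈ -0.85819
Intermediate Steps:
O = -42
L = 6 (L = 7 - 1 = 6)
v(l, D) = -42 + l + 7*D (v(l, D) = (l + D) + (6*D - 42) = (D + l) + (-42 + 6*D) = -42 + l + 7*D)
X(p, N) = -1/24 (X(p, N) = 1/(-42 - 3 + 7*3) = 1/(-42 - 3 + 21) = 1/(-24) = -1/24)
X(157, -169)/(-1710) + 37794/(-44038) = -1/24/(-1710) + 37794/(-44038) = -1/24*(-1/1710) + 37794*(-1/44038) = 1/41040 - 18897/22019 = -775510861/903659760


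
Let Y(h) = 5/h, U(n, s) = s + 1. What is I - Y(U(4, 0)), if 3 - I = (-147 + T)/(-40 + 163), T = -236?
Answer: 137/123 ≈ 1.1138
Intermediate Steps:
U(n, s) = 1 + s
I = 752/123 (I = 3 - (-147 - 236)/(-40 + 163) = 3 - (-383)/123 = 3 - 1*(-383/123) = 3 + 383/123 = 752/123 ≈ 6.1138)
I - Y(U(4, 0)) = 752/123 - 5/(1 + 0) = 752/123 - 5/1 = 752/123 - 5 = 137/123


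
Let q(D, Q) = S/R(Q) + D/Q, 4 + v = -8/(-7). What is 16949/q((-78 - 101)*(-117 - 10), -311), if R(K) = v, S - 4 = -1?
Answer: -105422780/461191 ≈ -228.59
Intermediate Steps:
S = 3 (S = 4 - 1 = 3)
v = -20/7 (v = -4 - 8/(-7) = -4 - 8*(-1/7) = -4 + 8/7 = -20/7 ≈ -2.8571)
R(K) = -20/7
q(D, Q) = -21/20 + D/Q (q(D, Q) = 3/(-20/7) + D/Q = 3*(-7/20) + D/Q = -21/20 + D/Q)
16949/q((-78 - 101)*(-117 - 10), -311) = 16949/(-21/20 + ((-78 - 101)*(-117 - 10))/(-311)) = 16949/(-21/20 - 179*(-127)*(-1/311)) = 16949/(-21/20 + 22733*(-1/311)) = 16949/(-21/20 - 22733/311) = 16949/(-461191/6220) = 16949*(-6220/461191) = -105422780/461191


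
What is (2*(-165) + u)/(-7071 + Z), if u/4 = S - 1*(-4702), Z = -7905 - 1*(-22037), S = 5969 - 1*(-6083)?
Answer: 66686/7061 ≈ 9.4443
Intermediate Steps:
S = 12052 (S = 5969 + 6083 = 12052)
Z = 14132 (Z = -7905 + 22037 = 14132)
u = 67016 (u = 4*(12052 - 1*(-4702)) = 4*(12052 + 4702) = 4*16754 = 67016)
(2*(-165) + u)/(-7071 + Z) = (2*(-165) + 67016)/(-7071 + 14132) = (-330 + 67016)/7061 = 66686*(1/7061) = 66686/7061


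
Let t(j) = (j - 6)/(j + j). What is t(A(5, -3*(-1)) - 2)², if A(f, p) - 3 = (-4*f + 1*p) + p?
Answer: 361/676 ≈ 0.53402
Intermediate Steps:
A(f, p) = 3 - 4*f + 2*p (A(f, p) = 3 + ((-4*f + 1*p) + p) = 3 + ((-4*f + p) + p) = 3 + ((p - 4*f) + p) = 3 + (-4*f + 2*p) = 3 - 4*f + 2*p)
t(j) = (-6 + j)/(2*j) (t(j) = (-6 + j)/((2*j)) = (-6 + j)*(1/(2*j)) = (-6 + j)/(2*j))
t(A(5, -3*(-1)) - 2)² = ((-6 + ((3 - 4*5 + 2*(-3*(-1))) - 2))/(2*((3 - 4*5 + 2*(-3*(-1))) - 2)))² = ((-6 + ((3 - 20 + 2*3) - 2))/(2*((3 - 20 + 2*3) - 2)))² = ((-6 + ((3 - 20 + 6) - 2))/(2*((3 - 20 + 6) - 2)))² = ((-6 + (-11 - 2))/(2*(-11 - 2)))² = ((½)*(-6 - 13)/(-13))² = ((½)*(-1/13)*(-19))² = (19/26)² = 361/676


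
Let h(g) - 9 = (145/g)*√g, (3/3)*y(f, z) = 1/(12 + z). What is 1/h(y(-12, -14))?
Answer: 9/42131 + 145*I*√2/42131 ≈ 0.00021362 + 0.0048672*I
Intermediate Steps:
y(f, z) = 1/(12 + z)
h(g) = 9 + 145/√g (h(g) = 9 + (145/g)*√g = 9 + 145/√g)
1/h(y(-12, -14)) = 1/(9 + 145/√(1/(12 - 14))) = 1/(9 + 145/√(1/(-2))) = 1/(9 + 145/√(-½)) = 1/(9 + 145*(-I*√2)) = 1/(9 - 145*I*√2)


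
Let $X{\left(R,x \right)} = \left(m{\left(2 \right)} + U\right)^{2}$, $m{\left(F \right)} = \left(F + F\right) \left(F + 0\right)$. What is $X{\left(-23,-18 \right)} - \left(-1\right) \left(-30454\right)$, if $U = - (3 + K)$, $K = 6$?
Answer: $-30453$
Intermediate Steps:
$m{\left(F \right)} = 2 F^{2}$ ($m{\left(F \right)} = 2 F F = 2 F^{2}$)
$U = -9$ ($U = - (3 + 6) = \left(-1\right) 9 = -9$)
$X{\left(R,x \right)} = 1$ ($X{\left(R,x \right)} = \left(2 \cdot 2^{2} - 9\right)^{2} = \left(2 \cdot 4 - 9\right)^{2} = \left(8 - 9\right)^{2} = \left(-1\right)^{2} = 1$)
$X{\left(-23,-18 \right)} - \left(-1\right) \left(-30454\right) = 1 - \left(-1\right) \left(-30454\right) = 1 - 30454 = -30453$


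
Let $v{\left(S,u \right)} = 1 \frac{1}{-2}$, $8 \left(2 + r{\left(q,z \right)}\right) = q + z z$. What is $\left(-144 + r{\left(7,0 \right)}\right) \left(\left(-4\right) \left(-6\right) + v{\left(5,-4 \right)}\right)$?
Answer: $- \frac{54567}{16} \approx -3410.4$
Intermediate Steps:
$r{\left(q,z \right)} = -2 + \frac{q}{8} + \frac{z^{2}}{8}$ ($r{\left(q,z \right)} = -2 + \frac{q + z z}{8} = -2 + \frac{q + z^{2}}{8} = -2 + \left(\frac{q}{8} + \frac{z^{2}}{8}\right) = -2 + \frac{q}{8} + \frac{z^{2}}{8}$)
$v{\left(S,u \right)} = - \frac{1}{2}$ ($v{\left(S,u \right)} = 1 \left(- \frac{1}{2}\right) = - \frac{1}{2}$)
$\left(-144 + r{\left(7,0 \right)}\right) \left(\left(-4\right) \left(-6\right) + v{\left(5,-4 \right)}\right) = \left(-144 + \left(-2 + \frac{1}{8} \cdot 7 + \frac{0^{2}}{8}\right)\right) \left(\left(-4\right) \left(-6\right) - \frac{1}{2}\right) = \left(-144 + \left(-2 + \frac{7}{8} + \frac{1}{8} \cdot 0\right)\right) \left(24 - \frac{1}{2}\right) = \left(-144 + \left(-2 + \frac{7}{8} + 0\right)\right) \frac{47}{2} = \left(-144 - \frac{9}{8}\right) \frac{47}{2} = \left(- \frac{1161}{8}\right) \frac{47}{2} = - \frac{54567}{16}$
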